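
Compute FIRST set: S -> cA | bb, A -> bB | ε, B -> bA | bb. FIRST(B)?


Per alternative of B: FIRST(bA) = {b}; FIRST(bb) = {b}
FIRST(B) = {b}


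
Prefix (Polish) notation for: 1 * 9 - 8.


left-to-right (same/higher precedence on left): tree is (- (* 1 9) 8)
Prefix: - * 1 9 8


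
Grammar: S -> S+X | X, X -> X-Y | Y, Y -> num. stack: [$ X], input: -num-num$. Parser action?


shift '-' to continue X -> X-Y
Action: shift


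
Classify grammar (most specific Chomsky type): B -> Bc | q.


Left-linear: every RHS is a terminal or one nonterminal followed by a terminal
Classification: Type 3 (Regular)


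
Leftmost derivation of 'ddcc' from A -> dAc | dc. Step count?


Derivation: A => dAc => ddcc
Steps: 2


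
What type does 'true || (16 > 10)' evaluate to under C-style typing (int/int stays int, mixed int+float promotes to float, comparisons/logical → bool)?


Operand types: bool || bool
Rule: logical operators take bool operands and yield bool
Result type: bool


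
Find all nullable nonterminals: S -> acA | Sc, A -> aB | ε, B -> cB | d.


A nonterminal is nullable iff some alternative derives ε (directly, or every symbol in it is nullable)
Nullable: {A}


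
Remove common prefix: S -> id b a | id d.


Common prefix: 'id'
Factored: S -> id S', S' -> b a | d


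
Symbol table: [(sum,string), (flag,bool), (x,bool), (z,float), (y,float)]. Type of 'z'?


Lookup 'z' → type float


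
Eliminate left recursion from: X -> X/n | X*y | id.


Left-recursive alternatives: X/n, X*y; non-recursive: id
Introduce X': X -> idX', X' -> /nX' | *yX' | ε


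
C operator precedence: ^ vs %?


'%' is multiplicative (level 10); '^' is bitwise XOR (level 4)
Higher level binds tighter
'%' has higher precedence than '^'


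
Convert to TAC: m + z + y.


Break into single-operator statements:
t1 = m + z
t2 = t1 + y


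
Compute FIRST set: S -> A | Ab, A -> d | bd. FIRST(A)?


Per alternative of A: FIRST(d) = {d}; FIRST(bd) = {b}
FIRST(A) = {b, d}


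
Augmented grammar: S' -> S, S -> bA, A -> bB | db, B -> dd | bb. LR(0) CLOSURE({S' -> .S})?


Start: S' -> .S
For each item with dot before a nonterminal B, add B -> .γ for every B-production
Closure: [S' -> .S, S -> .bA]


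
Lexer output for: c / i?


Scan left to right, longest-match per lexeme
Tokens: ID(c), OP(/), ID(i)


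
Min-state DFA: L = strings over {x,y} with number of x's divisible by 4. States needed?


Track (count of x) mod 4: states 0..3, accept at 0
Minimal DFA: 4 states


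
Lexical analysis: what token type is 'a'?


Pattern: letter/underscore followed by alphanumerics, not a keyword
Type: IDENTIFIER


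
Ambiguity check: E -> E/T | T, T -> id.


precedence layered via separate nonterminal T: deterministic
Unambiguous


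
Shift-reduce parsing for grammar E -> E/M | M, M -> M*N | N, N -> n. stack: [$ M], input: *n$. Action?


shift '*' to continue M -> M*N
Action: shift


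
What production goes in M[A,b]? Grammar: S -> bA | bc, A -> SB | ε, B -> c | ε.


For [A, b]: 'b' ∈ FIRST(SB)
Entry: A -> SB


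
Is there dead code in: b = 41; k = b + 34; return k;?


b is read by k's definition; k is returned
No dead code


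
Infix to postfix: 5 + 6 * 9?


* has higher precedence, evaluate 6*9 first
Postfix: 5 6 9 * +


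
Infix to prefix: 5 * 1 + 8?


left-to-right (same/higher precedence on left): tree is (+ (* 5 1) 8)
Prefix: + * 5 1 8


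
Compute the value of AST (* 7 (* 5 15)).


Evaluate inner: (* 5 15) = 75
Evaluate root: (* 7 75) = 525
Result: 525


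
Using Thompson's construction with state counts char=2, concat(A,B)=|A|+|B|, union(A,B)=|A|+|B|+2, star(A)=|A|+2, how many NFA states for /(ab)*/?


Syntax tree has 2 char leaf(s), 0 union(s), 1 star(s)
chars contribute 2×2 = 4; each union adds +2; each star adds +2
Total: 4 + 0 + 2 = 6 states


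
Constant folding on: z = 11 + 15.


11 + 15 = 26 at compile time
Optimized: z = 26


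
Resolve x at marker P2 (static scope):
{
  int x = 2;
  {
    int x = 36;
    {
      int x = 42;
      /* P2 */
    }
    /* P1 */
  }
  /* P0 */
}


x declared in the same block as P2
x = 42


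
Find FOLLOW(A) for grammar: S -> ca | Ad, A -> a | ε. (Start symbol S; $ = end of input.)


$ ∈ FOLLOW(S). For each A -> αBβ: add FIRST(β)\{ε} to FOLLOW(B); if β nullable, add FOLLOW(A).
FOLLOW(A) = {d}


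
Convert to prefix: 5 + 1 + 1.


left-to-right (same/higher precedence on left): tree is (+ (+ 5 1) 1)
Prefix: + + 5 1 1


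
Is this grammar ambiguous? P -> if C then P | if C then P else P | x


dangling else: 'if C then if C then x else x' parses two ways
Ambiguous


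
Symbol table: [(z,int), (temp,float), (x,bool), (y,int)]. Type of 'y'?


Lookup 'y' → type int


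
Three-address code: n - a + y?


Break into single-operator statements:
t1 = n - a
t2 = t1 + y


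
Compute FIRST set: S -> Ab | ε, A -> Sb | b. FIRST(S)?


Per alternative of S: FIRST(Ab) = {b}; FIRST(ε) = {ε}
FIRST(S) = {b, ε}


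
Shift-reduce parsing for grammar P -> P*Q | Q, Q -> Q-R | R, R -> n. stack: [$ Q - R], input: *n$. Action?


handle 'Q-R' on top
Action: reduce (Q -> Q-R)


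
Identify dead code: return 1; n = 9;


statement follows a return and is unreachable
Dead: 'n = 9'


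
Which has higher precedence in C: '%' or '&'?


'%' is multiplicative (level 10); '&' is bitwise AND (level 5)
Higher level binds tighter
'%' has higher precedence than '&'


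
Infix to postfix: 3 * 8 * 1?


Left to right (same or higher precedence on left)
Postfix: 3 8 * 1 *


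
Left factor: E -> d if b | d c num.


Common prefix: 'd'
Factored: E -> d E', E' -> if b | c num


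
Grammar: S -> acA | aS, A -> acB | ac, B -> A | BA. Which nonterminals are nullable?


A nonterminal is nullable iff some alternative derives ε (directly, or every symbol in it is nullable)
Nullable: {}


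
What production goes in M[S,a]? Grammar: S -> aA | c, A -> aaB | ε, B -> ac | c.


For [S, a]: 'a' ∈ FIRST(aA)
Entry: S -> aA


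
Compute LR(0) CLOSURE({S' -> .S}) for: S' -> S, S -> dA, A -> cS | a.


Start: S' -> .S
For each item with dot before a nonterminal B, add B -> .γ for every B-production
Closure: [S' -> .S, S -> .dA]


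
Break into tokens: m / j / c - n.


Scan left to right, longest-match per lexeme
Tokens: ID(m), OP(/), ID(j), OP(/), ID(c), OP(-), ID(n)


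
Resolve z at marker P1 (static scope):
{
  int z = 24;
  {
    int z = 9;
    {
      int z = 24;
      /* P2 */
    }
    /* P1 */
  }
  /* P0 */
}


z declared in the same block as P1
z = 9


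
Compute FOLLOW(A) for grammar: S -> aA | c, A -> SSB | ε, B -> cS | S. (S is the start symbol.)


$ ∈ FOLLOW(S). For each A -> αBβ: add FIRST(β)\{ε} to FOLLOW(B); if β nullable, add FOLLOW(A).
FOLLOW(A) = {$, a, c}


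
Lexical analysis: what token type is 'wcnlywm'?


Pattern: letter/underscore followed by alphanumerics, not a keyword
Type: IDENTIFIER


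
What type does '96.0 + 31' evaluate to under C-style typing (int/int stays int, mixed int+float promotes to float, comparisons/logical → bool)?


Operand types: float + int
Rule: mixed int/float promotes to float; int/int stays int
Result type: float


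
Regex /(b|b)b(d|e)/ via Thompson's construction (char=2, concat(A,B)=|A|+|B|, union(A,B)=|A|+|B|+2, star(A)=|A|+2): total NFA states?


Syntax tree has 5 char leaf(s), 2 union(s), 0 star(s)
chars contribute 5×2 = 10; each union adds +2; each star adds +2
Total: 10 + 4 + 0 = 14 states


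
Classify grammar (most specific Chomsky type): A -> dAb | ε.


Single nonterminal LHS, but d^n b^n is not regular
Classification: Type 2 (Context-Free)


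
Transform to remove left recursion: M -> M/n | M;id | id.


Left-recursive alternatives: M/n, M;id; non-recursive: id
Introduce M': M -> idM', M' -> /nM' | ;idM' | ε


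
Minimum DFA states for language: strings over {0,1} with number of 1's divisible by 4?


Track (count of 1) mod 4: states 0..3, accept at 0
Minimal DFA: 4 states


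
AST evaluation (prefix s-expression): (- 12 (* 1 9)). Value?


Evaluate inner: (* 1 9) = 9
Evaluate root: (- 12 9) = 3
Result: 3


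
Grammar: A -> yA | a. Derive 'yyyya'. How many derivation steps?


Derivation: A => yA => yyA => yyyA => yyyyA => yyyya
Steps: 5


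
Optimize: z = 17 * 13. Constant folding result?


17 * 13 = 221 at compile time
Optimized: z = 221


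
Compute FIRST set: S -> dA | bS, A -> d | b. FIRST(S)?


Per alternative of S: FIRST(dA) = {d}; FIRST(bS) = {b}
FIRST(S) = {b, d}


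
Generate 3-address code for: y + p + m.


Break into single-operator statements:
t1 = y + p
t2 = t1 + m


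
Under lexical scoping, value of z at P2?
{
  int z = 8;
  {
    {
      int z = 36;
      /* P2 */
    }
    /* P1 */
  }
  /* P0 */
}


z declared in the same block as P2
z = 36


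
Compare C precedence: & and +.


'+' is additive (level 9); '&' is bitwise AND (level 5)
Higher level binds tighter
'+' has higher precedence than '&'


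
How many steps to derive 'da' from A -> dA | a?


Derivation: A => dA => da
Steps: 2


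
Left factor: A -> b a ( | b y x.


Common prefix: 'b'
Factored: A -> b A', A' -> a ( | y x


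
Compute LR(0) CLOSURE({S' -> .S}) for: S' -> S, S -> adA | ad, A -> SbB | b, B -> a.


Start: S' -> .S
For each item with dot before a nonterminal B, add B -> .γ for every B-production
Closure: [S' -> .S, S -> .adA, S -> .ad]


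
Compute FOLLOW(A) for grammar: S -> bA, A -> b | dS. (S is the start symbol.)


$ ∈ FOLLOW(S). For each A -> αBβ: add FIRST(β)\{ε} to FOLLOW(B); if β nullable, add FOLLOW(A).
FOLLOW(A) = {$}


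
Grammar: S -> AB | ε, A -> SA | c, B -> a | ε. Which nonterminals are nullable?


A nonterminal is nullable iff some alternative derives ε (directly, or every symbol in it is nullable)
Nullable: {B, S}


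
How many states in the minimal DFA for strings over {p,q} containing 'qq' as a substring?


KMP-style automaton: 2 progress states + 1 absorbing accept = 3
Minimal DFA: 3 states


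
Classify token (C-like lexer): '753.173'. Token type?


Pattern: digits with a decimal point
Type: FLOAT_LITERAL


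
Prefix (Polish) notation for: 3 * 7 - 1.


left-to-right (same/higher precedence on left): tree is (- (* 3 7) 1)
Prefix: - * 3 7 1


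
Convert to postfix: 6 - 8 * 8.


* has higher precedence, evaluate 8*8 first
Postfix: 6 8 8 * -


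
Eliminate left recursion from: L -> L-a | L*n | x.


Left-recursive alternatives: L-a, L*n; non-recursive: x
Introduce L': L -> xL', L' -> -aL' | *nL' | ε


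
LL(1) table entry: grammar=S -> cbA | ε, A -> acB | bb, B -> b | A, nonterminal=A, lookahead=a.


For [A, a]: 'a' ∈ FIRST(acB)
Entry: A -> acB


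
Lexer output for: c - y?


Scan left to right, longest-match per lexeme
Tokens: ID(c), OP(-), ID(y)


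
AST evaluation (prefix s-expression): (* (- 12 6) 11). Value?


Evaluate inner: (- 12 6) = 6
Evaluate root: (* 6 11) = 66
Result: 66


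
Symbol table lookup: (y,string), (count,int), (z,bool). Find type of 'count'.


Lookup 'count' → type int


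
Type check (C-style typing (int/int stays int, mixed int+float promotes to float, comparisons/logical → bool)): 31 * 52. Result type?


Operand types: int * int
Rule: mixed int/float promotes to float; int/int stays int
Result type: int


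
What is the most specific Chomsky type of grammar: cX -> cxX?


LHS has context (more than one symbol) and |LHS| ≤ |RHS|
Classification: Type 1 (Context-Sensitive)


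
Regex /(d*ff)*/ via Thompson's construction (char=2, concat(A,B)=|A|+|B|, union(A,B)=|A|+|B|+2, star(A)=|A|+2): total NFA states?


Syntax tree has 3 char leaf(s), 0 union(s), 2 star(s)
chars contribute 3×2 = 6; each union adds +2; each star adds +2
Total: 6 + 0 + 4 = 10 states


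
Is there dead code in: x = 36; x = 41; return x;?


first assignment to x is overwritten before any read
Dead: 'x = 36'


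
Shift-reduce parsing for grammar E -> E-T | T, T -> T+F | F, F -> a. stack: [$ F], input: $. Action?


'F' (not preceded by T+) is the handle for T -> F
Action: reduce (T -> F)


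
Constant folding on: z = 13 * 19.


13 * 19 = 247 at compile time
Optimized: z = 247


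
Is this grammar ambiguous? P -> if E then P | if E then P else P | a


dangling else: 'if E then if E then a else a' parses two ways
Ambiguous


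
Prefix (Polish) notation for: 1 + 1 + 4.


left-to-right (same/higher precedence on left): tree is (+ (+ 1 1) 4)
Prefix: + + 1 1 4


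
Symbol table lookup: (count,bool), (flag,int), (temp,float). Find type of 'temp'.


Lookup 'temp' → type float


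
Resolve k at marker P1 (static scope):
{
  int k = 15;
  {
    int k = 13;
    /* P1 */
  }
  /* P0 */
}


k declared in the same block as P1
k = 13


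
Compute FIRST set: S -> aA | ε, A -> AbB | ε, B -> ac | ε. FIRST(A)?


Per alternative of A: FIRST(AbB) = {b}; FIRST(ε) = {ε}
FIRST(A) = {b, ε}


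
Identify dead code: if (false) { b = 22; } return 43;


condition is constant false, so the whole block is unreachable
Dead: 'if (false) { b = 22; }'


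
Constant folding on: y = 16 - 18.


16 - 18 = -2 at compile time
Optimized: y = -2


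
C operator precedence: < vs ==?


'<' is relational (level 7); '==' is equality (level 6)
Higher level binds tighter
'<' has higher precedence than '=='


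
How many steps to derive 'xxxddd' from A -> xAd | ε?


Derivation: A => xAd => xxAdd => xxxAddd => xxxddd
Steps: 4


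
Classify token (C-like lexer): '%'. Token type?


Pattern: operator symbol
Type: OPERATOR


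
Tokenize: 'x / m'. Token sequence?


Scan left to right, longest-match per lexeme
Tokens: ID(x), OP(/), ID(m)


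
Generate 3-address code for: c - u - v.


Break into single-operator statements:
t1 = c - u
t2 = t1 - v


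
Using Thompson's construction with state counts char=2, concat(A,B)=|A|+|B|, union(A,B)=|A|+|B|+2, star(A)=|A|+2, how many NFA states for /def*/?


Syntax tree has 3 char leaf(s), 0 union(s), 1 star(s)
chars contribute 3×2 = 6; each union adds +2; each star adds +2
Total: 6 + 0 + 2 = 8 states


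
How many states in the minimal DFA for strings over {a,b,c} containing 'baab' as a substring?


KMP-style automaton: 4 progress states + 1 absorbing accept = 5
Minimal DFA: 5 states


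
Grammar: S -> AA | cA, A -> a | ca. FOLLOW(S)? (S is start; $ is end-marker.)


$ ∈ FOLLOW(S). For each A -> αBβ: add FIRST(β)\{ε} to FOLLOW(B); if β nullable, add FOLLOW(A).
FOLLOW(S) = {$}


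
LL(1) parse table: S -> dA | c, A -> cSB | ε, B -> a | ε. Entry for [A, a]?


For [A, a]: ε is nullable and 'a' ∈ FOLLOW(A)
Entry: A -> ε


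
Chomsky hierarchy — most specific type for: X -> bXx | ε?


Single nonterminal LHS, but b^n x^n is not regular
Classification: Type 2 (Context-Free)


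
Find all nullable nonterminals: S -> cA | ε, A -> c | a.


A nonterminal is nullable iff some alternative derives ε (directly, or every symbol in it is nullable)
Nullable: {S}


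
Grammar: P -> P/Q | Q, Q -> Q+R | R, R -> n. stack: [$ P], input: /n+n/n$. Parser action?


shift '/' to continue P -> P/Q
Action: shift


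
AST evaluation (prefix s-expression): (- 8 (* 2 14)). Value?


Evaluate inner: (* 2 14) = 28
Evaluate root: (- 8 28) = -20
Result: -20


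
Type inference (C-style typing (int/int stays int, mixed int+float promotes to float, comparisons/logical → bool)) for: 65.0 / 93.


Operand types: float / int
Rule: mixed int/float promotes to float; int/int stays int
Result type: float


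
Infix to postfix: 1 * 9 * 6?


Left to right (same or higher precedence on left)
Postfix: 1 9 * 6 *


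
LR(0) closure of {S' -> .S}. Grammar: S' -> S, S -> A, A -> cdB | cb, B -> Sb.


Start: S' -> .S
For each item with dot before a nonterminal B, add B -> .γ for every B-production
Closure: [S' -> .S, S -> .A, A -> .cdB, A -> .cb]


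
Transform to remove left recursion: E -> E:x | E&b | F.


Left-recursive alternatives: E:x, E&b; non-recursive: F
Introduce E': E -> FE', E' -> :xE' | &bE' | ε


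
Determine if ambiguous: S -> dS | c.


right-linear, alternatives start with distinct terminals 'd' vs 'c': unique leftmost derivation
Unambiguous


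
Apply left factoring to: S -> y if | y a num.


Common prefix: 'y'
Factored: S -> y S', S' -> if | a num


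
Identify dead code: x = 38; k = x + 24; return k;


x is read by k's definition; k is returned
No dead code


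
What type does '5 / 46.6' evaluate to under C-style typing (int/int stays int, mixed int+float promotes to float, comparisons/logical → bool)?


Operand types: int / float
Rule: mixed int/float promotes to float; int/int stays int
Result type: float


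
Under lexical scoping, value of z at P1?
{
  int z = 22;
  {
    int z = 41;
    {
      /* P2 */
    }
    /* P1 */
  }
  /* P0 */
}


z declared in the same block as P1
z = 41


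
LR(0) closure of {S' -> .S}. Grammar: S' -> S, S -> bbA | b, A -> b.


Start: S' -> .S
For each item with dot before a nonterminal B, add B -> .γ for every B-production
Closure: [S' -> .S, S -> .bbA, S -> .b]


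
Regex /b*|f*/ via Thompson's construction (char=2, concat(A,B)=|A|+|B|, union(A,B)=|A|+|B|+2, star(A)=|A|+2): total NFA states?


Syntax tree has 2 char leaf(s), 1 union(s), 2 star(s)
chars contribute 2×2 = 4; each union adds +2; each star adds +2
Total: 4 + 2 + 4 = 10 states


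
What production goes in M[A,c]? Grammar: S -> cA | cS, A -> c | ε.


For [A, c]: 'c' ∈ FIRST(c)
Entry: A -> c


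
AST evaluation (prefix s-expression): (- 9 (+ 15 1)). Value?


Evaluate inner: (+ 15 1) = 16
Evaluate root: (- 9 16) = -7
Result: -7


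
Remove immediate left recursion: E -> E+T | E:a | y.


Left-recursive alternatives: E+T, E:a; non-recursive: y
Introduce E': E -> yE', E' -> +TE' | :aE' | ε


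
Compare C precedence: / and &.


'/' is multiplicative (level 10); '&' is bitwise AND (level 5)
Higher level binds tighter
'/' has higher precedence than '&'


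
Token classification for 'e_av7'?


Pattern: letter/underscore followed by alphanumerics, not a keyword
Type: IDENTIFIER


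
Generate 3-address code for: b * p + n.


Break into single-operator statements:
t1 = b * p
t2 = t1 + n


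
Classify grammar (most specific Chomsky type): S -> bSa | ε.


Single nonterminal LHS, but b^n a^n is not regular
Classification: Type 2 (Context-Free)


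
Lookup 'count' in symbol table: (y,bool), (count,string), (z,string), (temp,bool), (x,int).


Lookup 'count' → type string


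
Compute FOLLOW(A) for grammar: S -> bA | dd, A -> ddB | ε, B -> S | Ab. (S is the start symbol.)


$ ∈ FOLLOW(S). For each A -> αBβ: add FIRST(β)\{ε} to FOLLOW(B); if β nullable, add FOLLOW(A).
FOLLOW(A) = {$, b}


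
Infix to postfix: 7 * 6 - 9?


Left to right (same or higher precedence on left)
Postfix: 7 6 * 9 -


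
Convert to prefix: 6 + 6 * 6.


'*' binds tighter: tree is (+ 6 (* 6 6))
Prefix: + 6 * 6 6


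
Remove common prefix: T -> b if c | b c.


Common prefix: 'b'
Factored: T -> b T', T' -> if c | c


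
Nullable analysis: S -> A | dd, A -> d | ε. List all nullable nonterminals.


A nonterminal is nullable iff some alternative derives ε (directly, or every symbol in it is nullable)
Nullable: {A, S}


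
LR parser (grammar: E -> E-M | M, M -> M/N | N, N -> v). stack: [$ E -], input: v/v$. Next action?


no handle ('E-' is not any RHS); shift 'v'
Action: shift


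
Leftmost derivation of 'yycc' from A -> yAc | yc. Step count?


Derivation: A => yAc => yycc
Steps: 2


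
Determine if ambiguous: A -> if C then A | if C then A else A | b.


dangling else: 'if C then if C then b else b' parses two ways
Ambiguous


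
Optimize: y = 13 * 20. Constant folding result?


13 * 20 = 260 at compile time
Optimized: y = 260


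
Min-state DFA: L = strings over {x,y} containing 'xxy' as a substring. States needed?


KMP-style automaton: 3 progress states + 1 absorbing accept = 4
Minimal DFA: 4 states


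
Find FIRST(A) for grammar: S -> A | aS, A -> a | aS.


Per alternative of A: FIRST(a) = {a}; FIRST(aS) = {a}
FIRST(A) = {a}


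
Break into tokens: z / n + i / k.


Scan left to right, longest-match per lexeme
Tokens: ID(z), OP(/), ID(n), OP(+), ID(i), OP(/), ID(k)


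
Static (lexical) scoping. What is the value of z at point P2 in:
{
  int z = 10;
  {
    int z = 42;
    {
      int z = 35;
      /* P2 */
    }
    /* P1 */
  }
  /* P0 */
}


z declared in the same block as P2
z = 35


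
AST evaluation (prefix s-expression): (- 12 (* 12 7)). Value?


Evaluate inner: (* 12 7) = 84
Evaluate root: (- 12 84) = -72
Result: -72


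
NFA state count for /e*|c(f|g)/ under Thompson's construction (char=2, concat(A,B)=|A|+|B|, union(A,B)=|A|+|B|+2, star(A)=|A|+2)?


Syntax tree has 4 char leaf(s), 2 union(s), 1 star(s)
chars contribute 4×2 = 8; each union adds +2; each star adds +2
Total: 8 + 4 + 2 = 14 states


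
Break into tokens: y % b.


Scan left to right, longest-match per lexeme
Tokens: ID(y), OP(%), ID(b)


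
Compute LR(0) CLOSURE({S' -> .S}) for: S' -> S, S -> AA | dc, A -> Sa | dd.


Start: S' -> .S
For each item with dot before a nonterminal B, add B -> .γ for every B-production
Closure: [S' -> .S, S -> .AA, S -> .dc, A -> .Sa, A -> .dd]


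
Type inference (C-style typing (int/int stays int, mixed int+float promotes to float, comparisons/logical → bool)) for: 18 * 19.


Operand types: int * int
Rule: mixed int/float promotes to float; int/int stays int
Result type: int


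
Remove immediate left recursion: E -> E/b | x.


Left-recursive alternatives: E/b; non-recursive: x
Introduce E': E -> xE', E' -> /bE' | ε


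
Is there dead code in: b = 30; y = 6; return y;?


b is assigned but never read
Dead: 'b = 30'


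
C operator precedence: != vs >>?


'>>' is shift (level 8); '!=' is equality (level 6)
Higher level binds tighter
'>>' has higher precedence than '!='


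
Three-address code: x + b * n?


Break into single-operator statements:
t1 = b * n
t2 = x + t1


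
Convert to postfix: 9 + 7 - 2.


Left to right (same or higher precedence on left)
Postfix: 9 7 + 2 -


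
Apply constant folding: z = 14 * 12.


14 * 12 = 168 at compile time
Optimized: z = 168


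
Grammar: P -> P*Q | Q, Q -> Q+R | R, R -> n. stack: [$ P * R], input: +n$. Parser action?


'R' (not preceded by Q+) is the handle for Q -> R
Action: reduce (Q -> R)


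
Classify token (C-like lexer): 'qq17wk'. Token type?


Pattern: letter/underscore followed by alphanumerics, not a keyword
Type: IDENTIFIER


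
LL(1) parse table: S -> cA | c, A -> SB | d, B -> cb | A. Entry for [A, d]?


For [A, d]: 'd' ∈ FIRST(d)
Entry: A -> d


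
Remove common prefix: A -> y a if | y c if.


Common prefix: 'y'
Factored: A -> y A', A' -> a if | c if


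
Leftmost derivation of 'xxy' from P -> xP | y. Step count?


Derivation: P => xP => xxP => xxy
Steps: 3


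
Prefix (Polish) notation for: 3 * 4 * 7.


left-to-right (same/higher precedence on left): tree is (* (* 3 4) 7)
Prefix: * * 3 4 7


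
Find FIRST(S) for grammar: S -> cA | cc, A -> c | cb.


Per alternative of S: FIRST(cA) = {c}; FIRST(cc) = {c}
FIRST(S) = {c}


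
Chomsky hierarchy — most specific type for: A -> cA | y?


Right-linear: every RHS is a terminal or a terminal followed by one nonterminal
Classification: Type 3 (Regular)


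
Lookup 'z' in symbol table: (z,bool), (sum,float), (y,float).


Lookup 'z' → type bool


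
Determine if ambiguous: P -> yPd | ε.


balanced y^n…d^n: each string has a unique parse
Unambiguous


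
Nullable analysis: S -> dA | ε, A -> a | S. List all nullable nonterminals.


A nonterminal is nullable iff some alternative derives ε (directly, or every symbol in it is nullable)
Nullable: {A, S}


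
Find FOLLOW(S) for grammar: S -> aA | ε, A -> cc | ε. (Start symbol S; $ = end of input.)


$ ∈ FOLLOW(S). For each A -> αBβ: add FIRST(β)\{ε} to FOLLOW(B); if β nullable, add FOLLOW(A).
FOLLOW(S) = {$}


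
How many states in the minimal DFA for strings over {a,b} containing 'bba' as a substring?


KMP-style automaton: 3 progress states + 1 absorbing accept = 4
Minimal DFA: 4 states


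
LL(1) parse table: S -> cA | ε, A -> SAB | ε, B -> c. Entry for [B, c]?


For [B, c]: 'c' ∈ FIRST(c)
Entry: B -> c


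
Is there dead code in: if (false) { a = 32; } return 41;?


condition is constant false, so the whole block is unreachable
Dead: 'if (false) { a = 32; }'


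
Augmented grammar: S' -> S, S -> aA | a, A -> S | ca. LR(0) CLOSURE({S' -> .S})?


Start: S' -> .S
For each item with dot before a nonterminal B, add B -> .γ for every B-production
Closure: [S' -> .S, S -> .aA, S -> .a]


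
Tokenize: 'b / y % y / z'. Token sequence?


Scan left to right, longest-match per lexeme
Tokens: ID(b), OP(/), ID(y), OP(%), ID(y), OP(/), ID(z)


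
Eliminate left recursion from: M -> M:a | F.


Left-recursive alternatives: M:a; non-recursive: F
Introduce M': M -> FM', M' -> :aM' | ε


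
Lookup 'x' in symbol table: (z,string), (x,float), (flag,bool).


Lookup 'x' → type float


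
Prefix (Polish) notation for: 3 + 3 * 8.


'*' binds tighter: tree is (+ 3 (* 3 8))
Prefix: + 3 * 3 8


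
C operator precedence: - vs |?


'-' is additive (level 9); '|' is bitwise OR (level 3)
Higher level binds tighter
'-' has higher precedence than '|'


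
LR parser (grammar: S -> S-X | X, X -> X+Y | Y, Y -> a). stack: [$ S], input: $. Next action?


start symbol S on stack, input exhausted
Action: accept


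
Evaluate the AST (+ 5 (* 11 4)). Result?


Evaluate inner: (* 11 4) = 44
Evaluate root: (+ 5 44) = 49
Result: 49


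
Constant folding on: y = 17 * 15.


17 * 15 = 255 at compile time
Optimized: y = 255


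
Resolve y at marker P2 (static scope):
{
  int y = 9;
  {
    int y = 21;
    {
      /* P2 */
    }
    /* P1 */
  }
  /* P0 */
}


P2's block does not declare y; resolves to the enclosing declaration at depth 1
y = 21


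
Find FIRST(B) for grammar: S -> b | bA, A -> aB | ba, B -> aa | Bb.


Per alternative of B: FIRST(aa) = {a}; FIRST(Bb) = {a}
FIRST(B) = {a}


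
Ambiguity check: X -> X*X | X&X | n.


'n*n&n' has two parse trees (no precedence encoded between * and &)
Ambiguous


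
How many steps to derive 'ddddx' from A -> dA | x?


Derivation: A => dA => ddA => dddA => ddddA => ddddx
Steps: 5


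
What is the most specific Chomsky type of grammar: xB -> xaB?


LHS has context (more than one symbol) and |LHS| ≤ |RHS|
Classification: Type 1 (Context-Sensitive)


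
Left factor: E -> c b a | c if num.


Common prefix: 'c'
Factored: E -> c E', E' -> b a | if num


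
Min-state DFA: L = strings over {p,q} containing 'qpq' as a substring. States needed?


KMP-style automaton: 3 progress states + 1 absorbing accept = 4
Minimal DFA: 4 states


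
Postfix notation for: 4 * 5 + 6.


Left to right (same or higher precedence on left)
Postfix: 4 5 * 6 +


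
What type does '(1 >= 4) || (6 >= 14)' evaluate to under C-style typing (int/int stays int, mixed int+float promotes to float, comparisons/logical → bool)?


Operand types: bool || bool
Rule: logical operators take bool operands and yield bool
Result type: bool


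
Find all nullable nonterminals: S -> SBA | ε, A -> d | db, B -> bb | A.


A nonterminal is nullable iff some alternative derives ε (directly, or every symbol in it is nullable)
Nullable: {S}


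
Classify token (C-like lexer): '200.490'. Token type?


Pattern: digits with a decimal point
Type: FLOAT_LITERAL


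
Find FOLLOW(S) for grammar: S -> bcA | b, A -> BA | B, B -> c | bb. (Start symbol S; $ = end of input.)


$ ∈ FOLLOW(S). For each A -> αBβ: add FIRST(β)\{ε} to FOLLOW(B); if β nullable, add FOLLOW(A).
FOLLOW(S) = {$}


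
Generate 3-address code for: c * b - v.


Break into single-operator statements:
t1 = c * b
t2 = t1 - v


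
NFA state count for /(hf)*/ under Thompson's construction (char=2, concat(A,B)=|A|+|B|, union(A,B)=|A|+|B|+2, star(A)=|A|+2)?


Syntax tree has 2 char leaf(s), 0 union(s), 1 star(s)
chars contribute 2×2 = 4; each union adds +2; each star adds +2
Total: 4 + 0 + 2 = 6 states


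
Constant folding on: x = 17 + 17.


17 + 17 = 34 at compile time
Optimized: x = 34


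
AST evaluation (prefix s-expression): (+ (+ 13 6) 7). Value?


Evaluate inner: (+ 13 6) = 19
Evaluate root: (+ 19 7) = 26
Result: 26


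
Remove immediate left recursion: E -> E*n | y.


Left-recursive alternatives: E*n; non-recursive: y
Introduce E': E -> yE', E' -> *nE' | ε


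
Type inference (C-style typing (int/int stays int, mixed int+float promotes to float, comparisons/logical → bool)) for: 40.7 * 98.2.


Operand types: float * float
Rule: mixed int/float promotes to float; int/int stays int
Result type: float


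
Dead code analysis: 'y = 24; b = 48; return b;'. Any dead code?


y is assigned but never read
Dead: 'y = 24'


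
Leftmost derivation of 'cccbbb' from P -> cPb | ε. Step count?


Derivation: P => cPb => ccPbb => cccPbbb => cccbbb
Steps: 4


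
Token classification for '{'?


Pattern: delimiter/punctuation
Type: PUNCTUATION


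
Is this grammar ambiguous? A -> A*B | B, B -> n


precedence layered via separate nonterminal B: deterministic
Unambiguous


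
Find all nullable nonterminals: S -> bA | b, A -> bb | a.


A nonterminal is nullable iff some alternative derives ε (directly, or every symbol in it is nullable)
Nullable: {}


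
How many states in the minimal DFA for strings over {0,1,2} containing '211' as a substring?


KMP-style automaton: 3 progress states + 1 absorbing accept = 4
Minimal DFA: 4 states


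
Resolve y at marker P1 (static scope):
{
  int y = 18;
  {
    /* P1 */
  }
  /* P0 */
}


P1's block does not declare y; resolves to the enclosing declaration at depth 0
y = 18


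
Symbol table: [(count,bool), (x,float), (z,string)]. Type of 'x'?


Lookup 'x' → type float


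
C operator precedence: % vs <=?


'%' is multiplicative (level 10); '<=' is relational (level 7)
Higher level binds tighter
'%' has higher precedence than '<='


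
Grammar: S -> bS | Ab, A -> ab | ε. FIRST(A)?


Per alternative of A: FIRST(ab) = {a}; FIRST(ε) = {ε}
FIRST(A) = {a, ε}


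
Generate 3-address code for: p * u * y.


Break into single-operator statements:
t1 = p * u
t2 = t1 * y


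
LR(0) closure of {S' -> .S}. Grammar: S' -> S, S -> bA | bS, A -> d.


Start: S' -> .S
For each item with dot before a nonterminal B, add B -> .γ for every B-production
Closure: [S' -> .S, S -> .bA, S -> .bS]


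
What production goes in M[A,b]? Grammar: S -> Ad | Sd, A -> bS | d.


For [A, b]: 'b' ∈ FIRST(bS)
Entry: A -> bS


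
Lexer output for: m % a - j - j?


Scan left to right, longest-match per lexeme
Tokens: ID(m), OP(%), ID(a), OP(-), ID(j), OP(-), ID(j)


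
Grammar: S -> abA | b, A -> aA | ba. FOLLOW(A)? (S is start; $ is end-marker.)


$ ∈ FOLLOW(S). For each A -> αBβ: add FIRST(β)\{ε} to FOLLOW(B); if β nullable, add FOLLOW(A).
FOLLOW(A) = {$}


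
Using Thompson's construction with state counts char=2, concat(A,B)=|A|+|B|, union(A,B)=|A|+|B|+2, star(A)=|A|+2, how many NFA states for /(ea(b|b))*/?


Syntax tree has 4 char leaf(s), 1 union(s), 1 star(s)
chars contribute 4×2 = 8; each union adds +2; each star adds +2
Total: 8 + 2 + 2 = 12 states


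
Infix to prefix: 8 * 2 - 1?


left-to-right (same/higher precedence on left): tree is (- (* 8 2) 1)
Prefix: - * 8 2 1


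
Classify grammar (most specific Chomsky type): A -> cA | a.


Right-linear: every RHS is a terminal or a terminal followed by one nonterminal
Classification: Type 3 (Regular)


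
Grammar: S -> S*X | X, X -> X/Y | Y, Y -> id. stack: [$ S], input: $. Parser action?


start symbol S on stack, input exhausted
Action: accept


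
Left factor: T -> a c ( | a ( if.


Common prefix: 'a'
Factored: T -> a T', T' -> c ( | ( if


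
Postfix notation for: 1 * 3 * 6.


Left to right (same or higher precedence on left)
Postfix: 1 3 * 6 *


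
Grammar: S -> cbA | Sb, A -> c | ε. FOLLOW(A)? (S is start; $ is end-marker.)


$ ∈ FOLLOW(S). For each A -> αBβ: add FIRST(β)\{ε} to FOLLOW(B); if β nullable, add FOLLOW(A).
FOLLOW(A) = {$, b}


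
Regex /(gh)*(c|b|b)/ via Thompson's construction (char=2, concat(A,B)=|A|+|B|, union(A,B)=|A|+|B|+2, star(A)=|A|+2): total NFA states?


Syntax tree has 5 char leaf(s), 2 union(s), 1 star(s)
chars contribute 5×2 = 10; each union adds +2; each star adds +2
Total: 10 + 4 + 2 = 16 states


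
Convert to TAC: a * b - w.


Break into single-operator statements:
t1 = a * b
t2 = t1 - w


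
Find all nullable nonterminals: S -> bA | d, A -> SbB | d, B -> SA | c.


A nonterminal is nullable iff some alternative derives ε (directly, or every symbol in it is nullable)
Nullable: {}


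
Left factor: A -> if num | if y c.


Common prefix: 'if'
Factored: A -> if A', A' -> num | y c


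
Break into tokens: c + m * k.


Scan left to right, longest-match per lexeme
Tokens: ID(c), OP(+), ID(m), OP(*), ID(k)


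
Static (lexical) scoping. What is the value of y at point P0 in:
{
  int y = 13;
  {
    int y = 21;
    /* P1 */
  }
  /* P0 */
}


y declared in the same block as P0
y = 13


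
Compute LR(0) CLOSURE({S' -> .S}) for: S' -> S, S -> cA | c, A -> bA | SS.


Start: S' -> .S
For each item with dot before a nonterminal B, add B -> .γ for every B-production
Closure: [S' -> .S, S -> .cA, S -> .c]


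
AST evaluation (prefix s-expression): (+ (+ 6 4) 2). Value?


Evaluate inner: (+ 6 4) = 10
Evaluate root: (+ 10 2) = 12
Result: 12


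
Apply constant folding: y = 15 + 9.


15 + 9 = 24 at compile time
Optimized: y = 24


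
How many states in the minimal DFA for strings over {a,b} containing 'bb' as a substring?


KMP-style automaton: 2 progress states + 1 absorbing accept = 3
Minimal DFA: 3 states


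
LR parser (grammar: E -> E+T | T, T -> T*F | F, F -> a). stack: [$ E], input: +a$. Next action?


shift '+' to continue E -> E+T
Action: shift


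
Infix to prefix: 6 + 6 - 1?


left-to-right (same/higher precedence on left): tree is (- (+ 6 6) 1)
Prefix: - + 6 6 1


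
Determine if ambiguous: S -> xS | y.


right-linear, alternatives start with distinct terminals 'x' vs 'y': unique leftmost derivation
Unambiguous


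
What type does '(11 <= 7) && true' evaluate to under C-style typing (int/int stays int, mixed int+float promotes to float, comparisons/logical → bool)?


Operand types: bool && bool
Rule: logical operators take bool operands and yield bool
Result type: bool


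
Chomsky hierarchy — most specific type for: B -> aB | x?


Right-linear: every RHS is a terminal or a terminal followed by one nonterminal
Classification: Type 3 (Regular)


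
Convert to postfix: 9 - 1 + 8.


Left to right (same or higher precedence on left)
Postfix: 9 1 - 8 +


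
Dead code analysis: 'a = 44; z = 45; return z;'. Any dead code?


a is assigned but never read
Dead: 'a = 44'


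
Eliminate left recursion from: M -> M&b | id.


Left-recursive alternatives: M&b; non-recursive: id
Introduce M': M -> idM', M' -> &bM' | ε


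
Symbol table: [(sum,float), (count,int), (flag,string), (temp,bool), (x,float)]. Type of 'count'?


Lookup 'count' → type int


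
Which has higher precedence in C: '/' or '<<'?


'/' is multiplicative (level 10); '<<' is shift (level 8)
Higher level binds tighter
'/' has higher precedence than '<<'


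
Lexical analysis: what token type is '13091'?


Pattern: digits only
Type: INTEGER_LITERAL


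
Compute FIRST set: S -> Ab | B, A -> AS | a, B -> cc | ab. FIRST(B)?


Per alternative of B: FIRST(cc) = {c}; FIRST(ab) = {a}
FIRST(B) = {a, c}


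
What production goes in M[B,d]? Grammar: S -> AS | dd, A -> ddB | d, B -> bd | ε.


For [B, d]: ε is nullable and 'd' ∈ FOLLOW(B)
Entry: B -> ε


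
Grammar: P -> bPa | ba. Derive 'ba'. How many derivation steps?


Derivation: P => ba
Steps: 1


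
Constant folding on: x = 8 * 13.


8 * 13 = 104 at compile time
Optimized: x = 104


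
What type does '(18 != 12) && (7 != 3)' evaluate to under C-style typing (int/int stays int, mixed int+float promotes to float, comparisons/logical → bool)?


Operand types: bool && bool
Rule: logical operators take bool operands and yield bool
Result type: bool


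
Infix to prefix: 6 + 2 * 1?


'*' binds tighter: tree is (+ 6 (* 2 1))
Prefix: + 6 * 2 1


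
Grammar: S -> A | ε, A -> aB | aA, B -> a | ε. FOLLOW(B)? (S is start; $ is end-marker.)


$ ∈ FOLLOW(S). For each A -> αBβ: add FIRST(β)\{ε} to FOLLOW(B); if β nullable, add FOLLOW(A).
FOLLOW(B) = {$}


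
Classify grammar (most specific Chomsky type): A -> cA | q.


Right-linear: every RHS is a terminal or a terminal followed by one nonterminal
Classification: Type 3 (Regular)


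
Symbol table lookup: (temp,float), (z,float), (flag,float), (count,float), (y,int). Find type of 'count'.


Lookup 'count' → type float


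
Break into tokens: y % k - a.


Scan left to right, longest-match per lexeme
Tokens: ID(y), OP(%), ID(k), OP(-), ID(a)


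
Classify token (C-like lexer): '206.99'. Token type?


Pattern: digits with a decimal point
Type: FLOAT_LITERAL


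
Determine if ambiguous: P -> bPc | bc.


balanced b^n…c^n: each string has a unique parse
Unambiguous


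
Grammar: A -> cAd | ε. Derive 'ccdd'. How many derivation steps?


Derivation: A => cAd => ccAdd => ccdd
Steps: 3


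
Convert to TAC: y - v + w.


Break into single-operator statements:
t1 = y - v
t2 = t1 + w


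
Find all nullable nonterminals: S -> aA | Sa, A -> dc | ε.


A nonterminal is nullable iff some alternative derives ε (directly, or every symbol in it is nullable)
Nullable: {A}


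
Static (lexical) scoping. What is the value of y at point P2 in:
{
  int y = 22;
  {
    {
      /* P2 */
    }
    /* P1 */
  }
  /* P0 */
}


P2's block does not declare y; resolves to the enclosing declaration at depth 0
y = 22


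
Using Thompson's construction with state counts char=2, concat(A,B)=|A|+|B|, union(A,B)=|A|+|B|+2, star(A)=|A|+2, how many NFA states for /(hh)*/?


Syntax tree has 2 char leaf(s), 0 union(s), 1 star(s)
chars contribute 2×2 = 4; each union adds +2; each star adds +2
Total: 4 + 0 + 2 = 6 states


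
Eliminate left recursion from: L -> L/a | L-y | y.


Left-recursive alternatives: L/a, L-y; non-recursive: y
Introduce L': L -> yL', L' -> /aL' | -yL' | ε


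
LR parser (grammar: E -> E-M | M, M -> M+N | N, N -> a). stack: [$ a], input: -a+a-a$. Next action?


'a' on top is the handle for N -> a
Action: reduce (N -> a)
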